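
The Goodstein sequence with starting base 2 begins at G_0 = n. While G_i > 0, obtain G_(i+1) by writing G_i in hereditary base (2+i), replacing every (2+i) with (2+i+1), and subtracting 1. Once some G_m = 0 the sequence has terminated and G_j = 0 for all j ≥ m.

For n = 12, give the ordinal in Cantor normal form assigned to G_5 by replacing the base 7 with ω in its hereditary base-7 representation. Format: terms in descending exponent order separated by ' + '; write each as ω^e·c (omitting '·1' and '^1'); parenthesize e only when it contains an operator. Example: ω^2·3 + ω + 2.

i=0: 12 = 2^(2 + 1) + 2^2 (b=2); 2→3: 3^(3 + 1) + 3^3 = 108; 108−1 = 107
i=1: 107 = 3^(3 + 1) + 2·3^2 + 2·3 + 2 (b=3); 3→4: 4^(4 + 1) + 2·4^2 + 2·4 + 2 = 1066; 1066−1 = 1065
i=2: 1065 = 4^(4 + 1) + 2·4^2 + 2·4 + 1 (b=4); 4→5: 5^(5 + 1) + 2·5^2 + 2·5 + 1 = 15686; 15686−1 = 15685
i=3: 15685 = 5^(5 + 1) + 2·5^2 + 2·5 (b=5); 5→6: 6^(6 + 1) + 2·6^2 + 2·6 = 280020; 280020−1 = 280019
i=4: 280019 = 6^(6 + 1) + 2·6^2 + 6 + 5 (b=6); 6→7: 7^(7 + 1) + 2·7^2 + 7 + 5 = 5764911; 5764911−1 = 5764910
i=5: 5764910 = 7^(7 + 1) + 2·7^2 + 7 + 4 (b=7); 7→8: 8^(8 + 1) + 2·8^2 + 8 + 4 = 134217868; 134217868−1 = 134217867

ω^(ω + 1) + ω^2·2 + ω + 4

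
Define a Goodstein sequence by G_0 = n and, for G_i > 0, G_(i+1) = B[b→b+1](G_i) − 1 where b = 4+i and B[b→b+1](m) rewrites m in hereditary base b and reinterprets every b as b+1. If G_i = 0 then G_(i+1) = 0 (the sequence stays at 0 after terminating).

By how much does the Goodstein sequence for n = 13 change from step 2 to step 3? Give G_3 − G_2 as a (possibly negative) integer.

step 0: 13 = 3·4 + 1; sub 5 for 4: 3·5 + 1; = 16; G_1 = 16−1 = 15
step 1: 15 = 3·5; sub 6 for 5: 3·6; = 18; G_2 = 18−1 = 17
step 2: 17 = 2·6 + 5; sub 7 for 6: 2·7 + 5; = 19; G_3 = 19−1 = 18

1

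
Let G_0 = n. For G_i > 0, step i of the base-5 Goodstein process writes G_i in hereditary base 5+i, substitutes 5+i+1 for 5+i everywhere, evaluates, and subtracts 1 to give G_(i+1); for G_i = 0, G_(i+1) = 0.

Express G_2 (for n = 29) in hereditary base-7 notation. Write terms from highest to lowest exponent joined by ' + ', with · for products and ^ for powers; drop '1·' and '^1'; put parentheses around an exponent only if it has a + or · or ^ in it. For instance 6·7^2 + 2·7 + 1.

G_0 = 29. HB_5(29) = 5^2 + 4. Bump = 40. G_1 = 39.
G_1 = 39. HB_6(39) = 6^2 + 3. Bump = 52. G_2 = 51.
G_2 = 51. HB_7(51) = 7^2 + 2. Bump = 66. G_3 = 65.

7^2 + 2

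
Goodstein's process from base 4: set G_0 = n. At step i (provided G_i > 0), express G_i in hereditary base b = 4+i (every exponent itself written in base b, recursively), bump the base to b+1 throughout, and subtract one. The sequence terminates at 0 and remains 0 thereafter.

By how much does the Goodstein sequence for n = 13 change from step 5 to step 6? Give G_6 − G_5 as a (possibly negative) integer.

1

G_0 = 13. HB_4(13) = 3·4 + 1. Bump = 16. G_1 = 15.
G_1 = 15. HB_5(15) = 3·5. Bump = 18. G_2 = 17.
G_2 = 17. HB_6(17) = 2·6 + 5. Bump = 19. G_3 = 18.
G_3 = 18. HB_7(18) = 2·7 + 4. Bump = 20. G_4 = 19.
G_4 = 19. HB_8(19) = 2·8 + 3. Bump = 21. G_5 = 20.
G_5 = 20. HB_9(20) = 2·9 + 2. Bump = 22. G_6 = 21.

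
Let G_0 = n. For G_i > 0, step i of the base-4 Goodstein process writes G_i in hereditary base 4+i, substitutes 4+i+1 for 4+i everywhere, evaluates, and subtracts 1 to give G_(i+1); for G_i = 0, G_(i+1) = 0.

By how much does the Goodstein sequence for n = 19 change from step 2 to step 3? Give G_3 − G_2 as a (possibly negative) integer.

G_0=19  [base 4] 4^2 + 3  →[4↦5]→  5^2 + 3 = 28  −1 ⇒ G_1=27
G_1=27  [base 5] 5^2 + 2  →[5↦6]→  6^2 + 2 = 38  −1 ⇒ G_2=37
G_2=37  [base 6] 6^2 + 1  →[6↦7]→  7^2 + 1 = 50  −1 ⇒ G_3=49

12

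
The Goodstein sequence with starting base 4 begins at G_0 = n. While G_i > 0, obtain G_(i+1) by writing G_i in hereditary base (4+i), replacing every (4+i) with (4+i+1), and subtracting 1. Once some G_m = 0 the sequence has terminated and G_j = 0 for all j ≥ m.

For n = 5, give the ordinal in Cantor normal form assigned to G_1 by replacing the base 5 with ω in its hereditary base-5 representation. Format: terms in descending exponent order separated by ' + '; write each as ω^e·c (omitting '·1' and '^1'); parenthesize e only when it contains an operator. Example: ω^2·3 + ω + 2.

base 4: 5 = 4 + 1; at 5: 5 + 1 = 6; next = 5
base 5: 5 = 5; at 6: 6 = 6; next = 5

ω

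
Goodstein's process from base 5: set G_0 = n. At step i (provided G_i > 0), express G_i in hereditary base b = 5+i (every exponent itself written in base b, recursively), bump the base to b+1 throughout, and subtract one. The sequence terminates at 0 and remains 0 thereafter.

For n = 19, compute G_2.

23

G_0=19  [base 5] 3·5 + 4  →[5↦6]→  3·6 + 4 = 22  −1 ⇒ G_1=21
G_1=21  [base 6] 3·6 + 3  →[6↦7]→  3·7 + 3 = 24  −1 ⇒ G_2=23
G_2=23  [base 7] 3·7 + 2  →[7↦8]→  3·8 + 2 = 26  −1 ⇒ G_3=25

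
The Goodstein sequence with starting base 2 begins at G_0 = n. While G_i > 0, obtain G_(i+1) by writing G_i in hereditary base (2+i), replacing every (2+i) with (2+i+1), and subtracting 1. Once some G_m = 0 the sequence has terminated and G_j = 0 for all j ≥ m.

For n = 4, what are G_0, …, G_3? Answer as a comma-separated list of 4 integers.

base 2: 4 = 2^2; at 3: 3^3 = 27; next = 26
base 3: 26 = 2·3^2 + 2·3 + 2; at 4: 2·4^2 + 2·4 + 2 = 42; next = 41
base 4: 41 = 2·4^2 + 2·4 + 1; at 5: 2·5^2 + 2·5 + 1 = 61; next = 60

4, 26, 41, 60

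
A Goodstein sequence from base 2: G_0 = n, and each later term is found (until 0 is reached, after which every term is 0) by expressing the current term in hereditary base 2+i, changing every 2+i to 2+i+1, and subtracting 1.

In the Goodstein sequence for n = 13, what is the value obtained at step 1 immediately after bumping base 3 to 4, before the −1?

1280

[0] 13 ≡ 2^(2 + 1) + 2^2 + 1 (base 2). Lift 3: 109. −1: 108.
[1] 108 ≡ 3^(3 + 1) + 3^3 (base 3). Lift 4: 1280. −1: 1279.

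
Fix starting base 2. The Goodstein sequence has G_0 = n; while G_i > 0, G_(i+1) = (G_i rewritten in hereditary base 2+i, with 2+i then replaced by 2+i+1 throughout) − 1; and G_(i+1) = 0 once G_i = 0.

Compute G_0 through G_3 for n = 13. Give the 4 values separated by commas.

13, 108, 1279, 16092

i=0: 13 = 2^(2 + 1) + 2^2 + 1 (b=2); 2→3: 3^(3 + 1) + 3^3 + 1 = 109; 109−1 = 108
i=1: 108 = 3^(3 + 1) + 3^3 (b=3); 3→4: 4^(4 + 1) + 4^4 = 1280; 1280−1 = 1279
i=2: 1279 = 4^(4 + 1) + 3·4^3 + 3·4^2 + 3·4 + 3 (b=4); 4→5: 5^(5 + 1) + 3·5^3 + 3·5^2 + 3·5 + 3 = 16093; 16093−1 = 16092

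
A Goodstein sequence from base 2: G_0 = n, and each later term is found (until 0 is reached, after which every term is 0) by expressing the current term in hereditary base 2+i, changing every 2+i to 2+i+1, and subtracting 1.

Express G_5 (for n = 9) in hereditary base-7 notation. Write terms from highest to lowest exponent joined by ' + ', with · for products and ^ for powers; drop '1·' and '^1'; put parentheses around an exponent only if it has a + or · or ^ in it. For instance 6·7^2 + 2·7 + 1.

(0) 9|_2 = 2^(2 + 1) + 1 ↦ 3^(3 + 1) + 1|_3 = 82 ⇒ 81
(1) 81|_3 = 3^(3 + 1) ↦ 4^(4 + 1)|_4 = 1024 ⇒ 1023
(2) 1023|_4 = 3·4^4 + 3·4^3 + 3·4^2 + 3·4 + 3 ↦ 3·5^5 + 3·5^3 + 3·5^2 + 3·5 + 3|_5 = 9843 ⇒ 9842
(3) 9842|_5 = 3·5^5 + 3·5^3 + 3·5^2 + 3·5 + 2 ↦ 3·6^6 + 3·6^3 + 3·6^2 + 3·6 + 2|_6 = 140744 ⇒ 140743
(4) 140743|_6 = 3·6^6 + 3·6^3 + 3·6^2 + 3·6 + 1 ↦ 3·7^7 + 3·7^3 + 3·7^2 + 3·7 + 1|_7 = 2471827 ⇒ 2471826

3·7^7 + 3·7^3 + 3·7^2 + 3·7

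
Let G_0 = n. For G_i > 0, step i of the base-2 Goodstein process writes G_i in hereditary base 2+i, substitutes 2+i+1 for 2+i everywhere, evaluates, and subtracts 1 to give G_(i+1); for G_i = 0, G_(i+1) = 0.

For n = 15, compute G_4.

step 0: 15 = 2^(2 + 1) + 2^2 + 2 + 1; sub 3 for 2: 3^(3 + 1) + 3^3 + 3 + 1; = 112; G_1 = 112−1 = 111
step 1: 111 = 3^(3 + 1) + 3^3 + 3; sub 4 for 3: 4^(4 + 1) + 4^4 + 4; = 1284; G_2 = 1284−1 = 1283
step 2: 1283 = 4^(4 + 1) + 4^4 + 3; sub 5 for 4: 5^(5 + 1) + 5^5 + 3; = 18753; G_3 = 18753−1 = 18752
step 3: 18752 = 5^(5 + 1) + 5^5 + 2; sub 6 for 5: 6^(6 + 1) + 6^6 + 2; = 326594; G_4 = 326594−1 = 326593
step 4: 326593 = 6^(6 + 1) + 6^6 + 1; sub 7 for 6: 7^(7 + 1) + 7^7 + 1; = 6588345; G_5 = 6588345−1 = 6588344

326593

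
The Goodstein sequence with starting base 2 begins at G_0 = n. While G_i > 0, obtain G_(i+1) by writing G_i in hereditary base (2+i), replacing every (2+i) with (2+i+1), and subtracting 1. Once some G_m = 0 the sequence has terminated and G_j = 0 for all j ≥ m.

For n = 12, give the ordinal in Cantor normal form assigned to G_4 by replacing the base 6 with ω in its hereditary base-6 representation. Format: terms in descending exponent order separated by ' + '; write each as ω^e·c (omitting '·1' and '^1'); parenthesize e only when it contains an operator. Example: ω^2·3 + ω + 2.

step 0: 12 = 2^(2 + 1) + 2^2; sub 3 for 2: 3^(3 + 1) + 3^3; = 108; G_1 = 108−1 = 107
step 1: 107 = 3^(3 + 1) + 2·3^2 + 2·3 + 2; sub 4 for 3: 4^(4 + 1) + 2·4^2 + 2·4 + 2; = 1066; G_2 = 1066−1 = 1065
step 2: 1065 = 4^(4 + 1) + 2·4^2 + 2·4 + 1; sub 5 for 4: 5^(5 + 1) + 2·5^2 + 2·5 + 1; = 15686; G_3 = 15686−1 = 15685
step 3: 15685 = 5^(5 + 1) + 2·5^2 + 2·5; sub 6 for 5: 6^(6 + 1) + 2·6^2 + 2·6; = 280020; G_4 = 280020−1 = 280019
step 4: 280019 = 6^(6 + 1) + 2·6^2 + 6 + 5; sub 7 for 6: 7^(7 + 1) + 2·7^2 + 7 + 5; = 5764911; G_5 = 5764911−1 = 5764910

ω^(ω + 1) + ω^2·2 + ω + 5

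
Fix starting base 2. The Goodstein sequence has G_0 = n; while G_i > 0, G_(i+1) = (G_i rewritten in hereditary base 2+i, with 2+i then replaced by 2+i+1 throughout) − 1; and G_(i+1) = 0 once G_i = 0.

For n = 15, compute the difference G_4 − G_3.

i=0: 15 = 2^(2 + 1) + 2^2 + 2 + 1 (b=2); 2→3: 3^(3 + 1) + 3^3 + 3 + 1 = 112; 112−1 = 111
i=1: 111 = 3^(3 + 1) + 3^3 + 3 (b=3); 3→4: 4^(4 + 1) + 4^4 + 4 = 1284; 1284−1 = 1283
i=2: 1283 = 4^(4 + 1) + 4^4 + 3 (b=4); 4→5: 5^(5 + 1) + 5^5 + 3 = 18753; 18753−1 = 18752
i=3: 18752 = 5^(5 + 1) + 5^5 + 2 (b=5); 5→6: 6^(6 + 1) + 6^6 + 2 = 326594; 326594−1 = 326593

307841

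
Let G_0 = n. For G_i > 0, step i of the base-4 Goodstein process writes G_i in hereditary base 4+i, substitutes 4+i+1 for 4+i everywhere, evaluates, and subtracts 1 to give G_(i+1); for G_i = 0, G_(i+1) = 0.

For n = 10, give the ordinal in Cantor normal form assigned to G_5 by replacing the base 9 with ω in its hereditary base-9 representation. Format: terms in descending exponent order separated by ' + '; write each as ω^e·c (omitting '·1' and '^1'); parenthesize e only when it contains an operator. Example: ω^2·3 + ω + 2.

ω + 4

(0) 10|_4 = 2·4 + 2 ↦ 2·5 + 2|_5 = 12 ⇒ 11
(1) 11|_5 = 2·5 + 1 ↦ 2·6 + 1|_6 = 13 ⇒ 12
(2) 12|_6 = 2·6 ↦ 2·7|_7 = 14 ⇒ 13
(3) 13|_7 = 7 + 6 ↦ 8 + 6|_8 = 14 ⇒ 13
(4) 13|_8 = 8 + 5 ↦ 9 + 5|_9 = 14 ⇒ 13
(5) 13|_9 = 9 + 4 ↦ 10 + 4|_10 = 14 ⇒ 13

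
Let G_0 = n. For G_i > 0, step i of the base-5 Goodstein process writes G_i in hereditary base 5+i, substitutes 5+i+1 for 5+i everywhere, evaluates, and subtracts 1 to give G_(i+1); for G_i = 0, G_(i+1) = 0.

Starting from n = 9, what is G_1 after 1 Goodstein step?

(0) 9|_5 = 5 + 4 ↦ 6 + 4|_6 = 10 ⇒ 9
(1) 9|_6 = 6 + 3 ↦ 7 + 3|_7 = 10 ⇒ 9

9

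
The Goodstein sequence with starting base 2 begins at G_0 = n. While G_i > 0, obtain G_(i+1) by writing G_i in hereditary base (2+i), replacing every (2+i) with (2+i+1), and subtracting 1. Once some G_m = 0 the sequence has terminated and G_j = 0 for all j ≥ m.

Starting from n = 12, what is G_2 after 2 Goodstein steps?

G_0 = 12. HB_2(12) = 2^(2 + 1) + 2^2. Bump = 108. G_1 = 107.
G_1 = 107. HB_3(107) = 3^(3 + 1) + 2·3^2 + 2·3 + 2. Bump = 1066. G_2 = 1065.
G_2 = 1065. HB_4(1065) = 4^(4 + 1) + 2·4^2 + 2·4 + 1. Bump = 15686. G_3 = 15685.

1065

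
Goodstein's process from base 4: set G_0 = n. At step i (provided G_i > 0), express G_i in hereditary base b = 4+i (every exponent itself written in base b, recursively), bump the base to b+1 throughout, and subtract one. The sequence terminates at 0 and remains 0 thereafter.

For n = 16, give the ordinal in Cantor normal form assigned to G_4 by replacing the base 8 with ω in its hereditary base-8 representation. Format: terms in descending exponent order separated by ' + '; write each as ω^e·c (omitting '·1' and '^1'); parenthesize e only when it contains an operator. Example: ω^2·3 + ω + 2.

i=0: 16 = 4^2 (b=4); 4→5: 5^2 = 25; 25−1 = 24
i=1: 24 = 4·5 + 4 (b=5); 5→6: 4·6 + 4 = 28; 28−1 = 27
i=2: 27 = 4·6 + 3 (b=6); 6→7: 4·7 + 3 = 31; 31−1 = 30
i=3: 30 = 4·7 + 2 (b=7); 7→8: 4·8 + 2 = 34; 34−1 = 33
i=4: 33 = 4·8 + 1 (b=8); 8→9: 4·9 + 1 = 37; 37−1 = 36

ω·4 + 1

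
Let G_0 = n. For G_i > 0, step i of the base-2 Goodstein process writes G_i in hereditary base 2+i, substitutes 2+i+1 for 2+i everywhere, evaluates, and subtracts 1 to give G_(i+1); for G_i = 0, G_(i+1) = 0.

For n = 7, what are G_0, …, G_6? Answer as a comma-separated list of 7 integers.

step 0: 7 = 2^2 + 2 + 1; sub 3 for 2: 3^3 + 3 + 1; = 31; G_1 = 31−1 = 30
step 1: 30 = 3^3 + 3; sub 4 for 3: 4^4 + 4; = 260; G_2 = 260−1 = 259
step 2: 259 = 4^4 + 3; sub 5 for 4: 5^5 + 3; = 3128; G_3 = 3128−1 = 3127
step 3: 3127 = 5^5 + 2; sub 6 for 5: 6^6 + 2; = 46658; G_4 = 46658−1 = 46657
step 4: 46657 = 6^6 + 1; sub 7 for 6: 7^7 + 1; = 823544; G_5 = 823544−1 = 823543
step 5: 823543 = 7^7; sub 8 for 7: 8^8; = 16777216; G_6 = 16777216−1 = 16777215

7, 30, 259, 3127, 46657, 823543, 16777215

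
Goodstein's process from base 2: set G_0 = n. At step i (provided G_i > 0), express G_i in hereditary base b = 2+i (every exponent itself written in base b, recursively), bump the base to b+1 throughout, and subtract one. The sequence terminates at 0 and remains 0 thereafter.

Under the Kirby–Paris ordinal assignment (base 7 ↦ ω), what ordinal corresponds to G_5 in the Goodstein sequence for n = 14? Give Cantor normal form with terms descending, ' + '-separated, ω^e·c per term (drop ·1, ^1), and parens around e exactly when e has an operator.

ω^(ω + 1) + ω^5·5 + ω^4·5 + ω^3·5 + ω^2·5 + ω·5 + 4

i=0: 14 = 2^(2 + 1) + 2^2 + 2 (b=2); 2→3: 3^(3 + 1) + 3^3 + 3 = 111; 111−1 = 110
i=1: 110 = 3^(3 + 1) + 3^3 + 2 (b=3); 3→4: 4^(4 + 1) + 4^4 + 2 = 1282; 1282−1 = 1281
i=2: 1281 = 4^(4 + 1) + 4^4 + 1 (b=4); 4→5: 5^(5 + 1) + 5^5 + 1 = 18751; 18751−1 = 18750
i=3: 18750 = 5^(5 + 1) + 5^5 (b=5); 5→6: 6^(6 + 1) + 6^6 = 326592; 326592−1 = 326591
i=4: 326591 = 6^(6 + 1) + 5·6^5 + 5·6^4 + 5·6^3 + 5·6^2 + 5·6 + 5 (b=6); 6→7: 7^(7 + 1) + 5·7^5 + 5·7^4 + 5·7^3 + 5·7^2 + 5·7 + 5 = 5862841; 5862841−1 = 5862840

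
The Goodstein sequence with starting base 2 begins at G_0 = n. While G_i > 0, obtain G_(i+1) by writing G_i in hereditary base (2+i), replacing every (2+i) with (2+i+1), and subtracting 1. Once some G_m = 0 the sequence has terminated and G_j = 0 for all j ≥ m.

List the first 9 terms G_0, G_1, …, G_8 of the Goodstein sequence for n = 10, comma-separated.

10, 83, 1025, 15625, 279935, 4215754, 84073323, 1937434592, 50000555551

(0) 10|_2 = 2^(2 + 1) + 2 ↦ 3^(3 + 1) + 3|_3 = 84 ⇒ 83
(1) 83|_3 = 3^(3 + 1) + 2 ↦ 4^(4 + 1) + 2|_4 = 1026 ⇒ 1025
(2) 1025|_4 = 4^(4 + 1) + 1 ↦ 5^(5 + 1) + 1|_5 = 15626 ⇒ 15625
(3) 15625|_5 = 5^(5 + 1) ↦ 6^(6 + 1)|_6 = 279936 ⇒ 279935
(4) 279935|_6 = 5·6^6 + 5·6^5 + 5·6^4 + 5·6^3 + 5·6^2 + 5·6 + 5 ↦ 5·7^7 + 5·7^5 + 5·7^4 + 5·7^3 + 5·7^2 + 5·7 + 5|_7 = 4215755 ⇒ 4215754
(5) 4215754|_7 = 5·7^7 + 5·7^5 + 5·7^4 + 5·7^3 + 5·7^2 + 5·7 + 4 ↦ 5·8^8 + 5·8^5 + 5·8^4 + 5·8^3 + 5·8^2 + 5·8 + 4|_8 = 84073324 ⇒ 84073323
(6) 84073323|_8 = 5·8^8 + 5·8^5 + 5·8^4 + 5·8^3 + 5·8^2 + 5·8 + 3 ↦ 5·9^9 + 5·9^5 + 5·9^4 + 5·9^3 + 5·9^2 + 5·9 + 3|_9 = 1937434593 ⇒ 1937434592
(7) 1937434592|_9 = 5·9^9 + 5·9^5 + 5·9^4 + 5·9^3 + 5·9^2 + 5·9 + 2 ↦ 5·10^10 + 5·10^5 + 5·10^4 + 5·10^3 + 5·10^2 + 5·10 + 2|_10 = 50000555552 ⇒ 50000555551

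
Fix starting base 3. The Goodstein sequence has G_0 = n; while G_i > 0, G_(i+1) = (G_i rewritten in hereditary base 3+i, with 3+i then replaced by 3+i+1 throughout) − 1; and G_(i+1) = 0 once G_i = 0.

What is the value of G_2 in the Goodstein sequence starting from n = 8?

10

(0) 8|_3 = 2·3 + 2 ↦ 2·4 + 2|_4 = 10 ⇒ 9
(1) 9|_4 = 2·4 + 1 ↦ 2·5 + 1|_5 = 11 ⇒ 10
(2) 10|_5 = 2·5 ↦ 2·6|_6 = 12 ⇒ 11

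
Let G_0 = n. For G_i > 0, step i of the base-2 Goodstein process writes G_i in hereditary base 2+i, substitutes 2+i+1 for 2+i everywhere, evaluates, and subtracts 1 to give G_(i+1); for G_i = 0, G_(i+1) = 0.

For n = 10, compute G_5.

i=0: 10 = 2^(2 + 1) + 2 (b=2); 2→3: 3^(3 + 1) + 3 = 84; 84−1 = 83
i=1: 83 = 3^(3 + 1) + 2 (b=3); 3→4: 4^(4 + 1) + 2 = 1026; 1026−1 = 1025
i=2: 1025 = 4^(4 + 1) + 1 (b=4); 4→5: 5^(5 + 1) + 1 = 15626; 15626−1 = 15625
i=3: 15625 = 5^(5 + 1) (b=5); 5→6: 6^(6 + 1) = 279936; 279936−1 = 279935
i=4: 279935 = 5·6^6 + 5·6^5 + 5·6^4 + 5·6^3 + 5·6^2 + 5·6 + 5 (b=6); 6→7: 5·7^7 + 5·7^5 + 5·7^4 + 5·7^3 + 5·7^2 + 5·7 + 5 = 4215755; 4215755−1 = 4215754

4215754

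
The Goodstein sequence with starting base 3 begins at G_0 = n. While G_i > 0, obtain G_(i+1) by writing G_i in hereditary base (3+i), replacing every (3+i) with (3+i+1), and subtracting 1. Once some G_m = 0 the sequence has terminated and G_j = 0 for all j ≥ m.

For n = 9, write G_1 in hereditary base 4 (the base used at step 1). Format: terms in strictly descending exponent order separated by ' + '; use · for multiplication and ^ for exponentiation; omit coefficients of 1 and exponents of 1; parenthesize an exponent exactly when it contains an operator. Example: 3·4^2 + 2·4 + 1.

3·4 + 3

[0] 9 ≡ 3^2 (base 3). Lift 4: 16. −1: 15.
[1] 15 ≡ 3·4 + 3 (base 4). Lift 5: 18. −1: 17.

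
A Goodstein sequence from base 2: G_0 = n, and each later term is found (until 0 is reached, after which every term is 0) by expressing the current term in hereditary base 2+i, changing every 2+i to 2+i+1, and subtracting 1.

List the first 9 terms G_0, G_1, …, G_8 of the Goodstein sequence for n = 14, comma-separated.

base 2: 14 = 2^(2 + 1) + 2^2 + 2; at 3: 3^(3 + 1) + 3^3 + 3 = 111; next = 110
base 3: 110 = 3^(3 + 1) + 3^3 + 2; at 4: 4^(4 + 1) + 4^4 + 2 = 1282; next = 1281
base 4: 1281 = 4^(4 + 1) + 4^4 + 1; at 5: 5^(5 + 1) + 5^5 + 1 = 18751; next = 18750
base 5: 18750 = 5^(5 + 1) + 5^5; at 6: 6^(6 + 1) + 6^6 = 326592; next = 326591
base 6: 326591 = 6^(6 + 1) + 5·6^5 + 5·6^4 + 5·6^3 + 5·6^2 + 5·6 + 5; at 7: 7^(7 + 1) + 5·7^5 + 5·7^4 + 5·7^3 + 5·7^2 + 5·7 + 5 = 5862841; next = 5862840
base 7: 5862840 = 7^(7 + 1) + 5·7^5 + 5·7^4 + 5·7^3 + 5·7^2 + 5·7 + 4; at 8: 8^(8 + 1) + 5·8^5 + 5·8^4 + 5·8^3 + 5·8^2 + 5·8 + 4 = 134404972; next = 134404971
base 8: 134404971 = 8^(8 + 1) + 5·8^5 + 5·8^4 + 5·8^3 + 5·8^2 + 5·8 + 3; at 9: 9^(9 + 1) + 5·9^5 + 5·9^4 + 5·9^3 + 5·9^2 + 5·9 + 3 = 3487116549; next = 3487116548
base 9: 3487116548 = 9^(9 + 1) + 5·9^5 + 5·9^4 + 5·9^3 + 5·9^2 + 5·9 + 2; at 10: 10^(10 + 1) + 5·10^5 + 5·10^4 + 5·10^3 + 5·10^2 + 5·10 + 2 = 100000555552; next = 100000555551

14, 110, 1281, 18750, 326591, 5862840, 134404971, 3487116548, 100000555551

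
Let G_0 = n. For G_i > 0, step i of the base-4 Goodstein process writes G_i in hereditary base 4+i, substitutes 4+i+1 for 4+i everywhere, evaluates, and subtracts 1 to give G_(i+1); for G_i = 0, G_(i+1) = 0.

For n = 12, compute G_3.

16

base 4: 12 = 3·4; at 5: 3·5 = 15; next = 14
base 5: 14 = 2·5 + 4; at 6: 2·6 + 4 = 16; next = 15
base 6: 15 = 2·6 + 3; at 7: 2·7 + 3 = 17; next = 16
base 7: 16 = 2·7 + 2; at 8: 2·8 + 2 = 18; next = 17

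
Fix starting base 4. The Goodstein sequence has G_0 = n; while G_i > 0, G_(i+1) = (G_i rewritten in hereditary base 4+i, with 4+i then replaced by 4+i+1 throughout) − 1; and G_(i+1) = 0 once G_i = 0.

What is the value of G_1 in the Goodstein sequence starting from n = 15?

(0) 15|_4 = 3·4 + 3 ↦ 3·5 + 3|_5 = 18 ⇒ 17
(1) 17|_5 = 3·5 + 2 ↦ 3·6 + 2|_6 = 20 ⇒ 19

17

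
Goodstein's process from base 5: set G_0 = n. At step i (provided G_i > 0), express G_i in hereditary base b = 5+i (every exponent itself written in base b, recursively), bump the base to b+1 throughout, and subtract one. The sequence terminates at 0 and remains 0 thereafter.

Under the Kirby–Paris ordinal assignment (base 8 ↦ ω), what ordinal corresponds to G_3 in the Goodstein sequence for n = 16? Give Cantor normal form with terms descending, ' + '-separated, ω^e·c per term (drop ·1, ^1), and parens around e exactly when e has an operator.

(0) 16|_5 = 3·5 + 1 ↦ 3·6 + 1|_6 = 19 ⇒ 18
(1) 18|_6 = 3·6 ↦ 3·7|_7 = 21 ⇒ 20
(2) 20|_7 = 2·7 + 6 ↦ 2·8 + 6|_8 = 22 ⇒ 21
(3) 21|_8 = 2·8 + 5 ↦ 2·9 + 5|_9 = 23 ⇒ 22

ω·2 + 5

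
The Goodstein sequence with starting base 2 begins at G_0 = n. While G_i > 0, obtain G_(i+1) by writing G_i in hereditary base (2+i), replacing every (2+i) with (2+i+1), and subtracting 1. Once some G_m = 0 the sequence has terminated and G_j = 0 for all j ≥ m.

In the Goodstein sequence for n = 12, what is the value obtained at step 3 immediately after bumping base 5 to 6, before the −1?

280020

base 2: 12 = 2^(2 + 1) + 2^2; at 3: 3^(3 + 1) + 3^3 = 108; next = 107
base 3: 107 = 3^(3 + 1) + 2·3^2 + 2·3 + 2; at 4: 4^(4 + 1) + 2·4^2 + 2·4 + 2 = 1066; next = 1065
base 4: 1065 = 4^(4 + 1) + 2·4^2 + 2·4 + 1; at 5: 5^(5 + 1) + 2·5^2 + 2·5 + 1 = 15686; next = 15685
base 5: 15685 = 5^(5 + 1) + 2·5^2 + 2·5; at 6: 6^(6 + 1) + 2·6^2 + 2·6 = 280020; next = 280019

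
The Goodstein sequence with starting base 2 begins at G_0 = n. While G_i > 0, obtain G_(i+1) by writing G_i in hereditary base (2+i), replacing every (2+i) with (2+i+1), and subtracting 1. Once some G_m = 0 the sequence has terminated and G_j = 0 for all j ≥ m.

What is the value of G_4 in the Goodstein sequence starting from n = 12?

280019

[0] 12 ≡ 2^(2 + 1) + 2^2 (base 2). Lift 3: 108. −1: 107.
[1] 107 ≡ 3^(3 + 1) + 2·3^2 + 2·3 + 2 (base 3). Lift 4: 1066. −1: 1065.
[2] 1065 ≡ 4^(4 + 1) + 2·4^2 + 2·4 + 1 (base 4). Lift 5: 15686. −1: 15685.
[3] 15685 ≡ 5^(5 + 1) + 2·5^2 + 2·5 (base 5). Lift 6: 280020. −1: 280019.
[4] 280019 ≡ 6^(6 + 1) + 2·6^2 + 6 + 5 (base 6). Lift 7: 5764911. −1: 5764910.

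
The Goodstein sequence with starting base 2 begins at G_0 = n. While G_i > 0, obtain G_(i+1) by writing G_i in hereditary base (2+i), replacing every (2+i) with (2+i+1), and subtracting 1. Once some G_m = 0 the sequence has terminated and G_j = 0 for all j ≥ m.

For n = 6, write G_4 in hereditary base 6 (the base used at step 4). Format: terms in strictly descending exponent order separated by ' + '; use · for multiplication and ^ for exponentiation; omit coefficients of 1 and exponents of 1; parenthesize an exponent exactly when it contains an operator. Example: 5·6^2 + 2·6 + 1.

5·6^5 + 5·6^4 + 5·6^3 + 5·6^2 + 5·6 + 5

G_0=6  [base 2] 2^2 + 2  →[2↦3]→  3^3 + 3 = 30  −1 ⇒ G_1=29
G_1=29  [base 3] 3^3 + 2  →[3↦4]→  4^4 + 2 = 258  −1 ⇒ G_2=257
G_2=257  [base 4] 4^4 + 1  →[4↦5]→  5^5 + 1 = 3126  −1 ⇒ G_3=3125
G_3=3125  [base 5] 5^5  →[5↦6]→  6^6 = 46656  −1 ⇒ G_4=46655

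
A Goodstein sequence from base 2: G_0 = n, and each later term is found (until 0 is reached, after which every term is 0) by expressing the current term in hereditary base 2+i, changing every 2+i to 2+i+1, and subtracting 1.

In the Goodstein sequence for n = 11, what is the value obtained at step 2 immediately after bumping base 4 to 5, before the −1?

G_0=11  [base 2] 2^(2 + 1) + 2 + 1  →[2↦3]→  3^(3 + 1) + 3 + 1 = 85  −1 ⇒ G_1=84
G_1=84  [base 3] 3^(3 + 1) + 3  →[3↦4]→  4^(4 + 1) + 4 = 1028  −1 ⇒ G_2=1027

15628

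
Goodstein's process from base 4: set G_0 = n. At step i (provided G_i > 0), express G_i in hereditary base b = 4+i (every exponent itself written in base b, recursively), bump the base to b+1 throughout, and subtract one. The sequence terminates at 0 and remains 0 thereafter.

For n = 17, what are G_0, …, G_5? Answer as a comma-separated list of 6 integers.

G_0=17  [base 4] 4^2 + 1  →[4↦5]→  5^2 + 1 = 26  −1 ⇒ G_1=25
G_1=25  [base 5] 5^2  →[5↦6]→  6^2 = 36  −1 ⇒ G_2=35
G_2=35  [base 6] 5·6 + 5  →[6↦7]→  5·7 + 5 = 40  −1 ⇒ G_3=39
G_3=39  [base 7] 5·7 + 4  →[7↦8]→  5·8 + 4 = 44  −1 ⇒ G_4=43
G_4=43  [base 8] 5·8 + 3  →[8↦9]→  5·9 + 3 = 48  −1 ⇒ G_5=47

17, 25, 35, 39, 43, 47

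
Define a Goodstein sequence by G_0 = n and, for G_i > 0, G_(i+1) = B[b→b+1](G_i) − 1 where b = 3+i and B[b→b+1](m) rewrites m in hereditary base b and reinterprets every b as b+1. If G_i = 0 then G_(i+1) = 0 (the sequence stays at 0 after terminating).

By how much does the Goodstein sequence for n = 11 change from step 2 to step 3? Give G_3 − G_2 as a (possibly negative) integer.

10

step 0: 11 = 3^2 + 2; sub 4 for 3: 4^2 + 2; = 18; G_1 = 18−1 = 17
step 1: 17 = 4^2 + 1; sub 5 for 4: 5^2 + 1; = 26; G_2 = 26−1 = 25
step 2: 25 = 5^2; sub 6 for 5: 6^2; = 36; G_3 = 36−1 = 35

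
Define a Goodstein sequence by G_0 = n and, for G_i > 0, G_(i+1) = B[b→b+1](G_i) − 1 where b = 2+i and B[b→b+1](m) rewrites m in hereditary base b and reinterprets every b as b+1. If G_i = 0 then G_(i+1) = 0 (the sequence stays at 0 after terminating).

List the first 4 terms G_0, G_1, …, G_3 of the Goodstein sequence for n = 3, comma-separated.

3, 3, 3, 2

step 0: 3 = 2 + 1; sub 3 for 2: 3 + 1; = 4; G_1 = 4−1 = 3
step 1: 3 = 3; sub 4 for 3: 4; = 4; G_2 = 4−1 = 3
step 2: 3 = 3; sub 5 for 4: 3; = 3; G_3 = 3−1 = 2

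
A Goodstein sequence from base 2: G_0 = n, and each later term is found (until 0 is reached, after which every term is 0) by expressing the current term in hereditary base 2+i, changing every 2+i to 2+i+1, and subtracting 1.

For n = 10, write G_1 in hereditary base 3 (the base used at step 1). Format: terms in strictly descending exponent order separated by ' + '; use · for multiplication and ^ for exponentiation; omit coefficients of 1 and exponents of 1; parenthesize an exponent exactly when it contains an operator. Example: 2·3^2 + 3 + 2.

step 0: 10 = 2^(2 + 1) + 2; sub 3 for 2: 3^(3 + 1) + 3; = 84; G_1 = 84−1 = 83
step 1: 83 = 3^(3 + 1) + 2; sub 4 for 3: 4^(4 + 1) + 2; = 1026; G_2 = 1026−1 = 1025

3^(3 + 1) + 2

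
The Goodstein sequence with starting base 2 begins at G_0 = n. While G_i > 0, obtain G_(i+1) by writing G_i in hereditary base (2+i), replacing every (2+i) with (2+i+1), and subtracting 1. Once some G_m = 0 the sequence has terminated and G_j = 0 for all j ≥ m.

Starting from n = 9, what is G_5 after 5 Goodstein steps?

i=0: 9 = 2^(2 + 1) + 1 (b=2); 2→3: 3^(3 + 1) + 1 = 82; 82−1 = 81
i=1: 81 = 3^(3 + 1) (b=3); 3→4: 4^(4 + 1) = 1024; 1024−1 = 1023
i=2: 1023 = 3·4^4 + 3·4^3 + 3·4^2 + 3·4 + 3 (b=4); 4→5: 3·5^5 + 3·5^3 + 3·5^2 + 3·5 + 3 = 9843; 9843−1 = 9842
i=3: 9842 = 3·5^5 + 3·5^3 + 3·5^2 + 3·5 + 2 (b=5); 5→6: 3·6^6 + 3·6^3 + 3·6^2 + 3·6 + 2 = 140744; 140744−1 = 140743
i=4: 140743 = 3·6^6 + 3·6^3 + 3·6^2 + 3·6 + 1 (b=6); 6→7: 3·7^7 + 3·7^3 + 3·7^2 + 3·7 + 1 = 2471827; 2471827−1 = 2471826

2471826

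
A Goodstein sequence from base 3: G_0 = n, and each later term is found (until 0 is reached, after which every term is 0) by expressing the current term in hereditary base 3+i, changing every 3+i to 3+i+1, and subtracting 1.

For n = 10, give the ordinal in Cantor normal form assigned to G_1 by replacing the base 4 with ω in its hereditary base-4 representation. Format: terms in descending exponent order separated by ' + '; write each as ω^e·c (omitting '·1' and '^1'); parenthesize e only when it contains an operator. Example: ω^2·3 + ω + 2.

ω^2

(0) 10|_3 = 3^2 + 1 ↦ 4^2 + 1|_4 = 17 ⇒ 16
(1) 16|_4 = 4^2 ↦ 5^2|_5 = 25 ⇒ 24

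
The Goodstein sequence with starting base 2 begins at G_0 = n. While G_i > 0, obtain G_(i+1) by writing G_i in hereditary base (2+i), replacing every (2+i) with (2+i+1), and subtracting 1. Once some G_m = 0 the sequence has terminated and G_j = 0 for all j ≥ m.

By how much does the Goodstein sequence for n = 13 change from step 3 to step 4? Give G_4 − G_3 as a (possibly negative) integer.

264619

base 2: 13 = 2^(2 + 1) + 2^2 + 1; at 3: 3^(3 + 1) + 3^3 + 1 = 109; next = 108
base 3: 108 = 3^(3 + 1) + 3^3; at 4: 4^(4 + 1) + 4^4 = 1280; next = 1279
base 4: 1279 = 4^(4 + 1) + 3·4^3 + 3·4^2 + 3·4 + 3; at 5: 5^(5 + 1) + 3·5^3 + 3·5^2 + 3·5 + 3 = 16093; next = 16092
base 5: 16092 = 5^(5 + 1) + 3·5^3 + 3·5^2 + 3·5 + 2; at 6: 6^(6 + 1) + 3·6^3 + 3·6^2 + 3·6 + 2 = 280712; next = 280711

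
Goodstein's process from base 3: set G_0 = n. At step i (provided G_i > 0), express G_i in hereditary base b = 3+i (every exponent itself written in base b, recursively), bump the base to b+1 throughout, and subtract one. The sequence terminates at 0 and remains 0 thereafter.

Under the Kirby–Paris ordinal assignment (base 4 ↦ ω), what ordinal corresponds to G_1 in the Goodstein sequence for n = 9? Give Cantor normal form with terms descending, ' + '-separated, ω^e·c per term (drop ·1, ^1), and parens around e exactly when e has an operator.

ω·3 + 3

i=0: 9 = 3^2 (b=3); 3→4: 4^2 = 16; 16−1 = 15
i=1: 15 = 3·4 + 3 (b=4); 4→5: 3·5 + 3 = 18; 18−1 = 17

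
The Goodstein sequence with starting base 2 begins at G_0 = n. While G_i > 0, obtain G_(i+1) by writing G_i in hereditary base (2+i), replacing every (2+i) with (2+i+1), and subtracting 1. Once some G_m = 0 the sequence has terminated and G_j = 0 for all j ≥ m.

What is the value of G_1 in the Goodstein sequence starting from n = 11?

84

[0] 11 ≡ 2^(2 + 1) + 2 + 1 (base 2). Lift 3: 85. −1: 84.
[1] 84 ≡ 3^(3 + 1) + 3 (base 3). Lift 4: 1028. −1: 1027.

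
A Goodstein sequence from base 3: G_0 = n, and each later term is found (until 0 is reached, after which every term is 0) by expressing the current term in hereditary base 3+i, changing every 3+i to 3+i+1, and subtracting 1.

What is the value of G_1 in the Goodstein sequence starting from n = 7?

8

G_0 = 7. HB_3(7) = 2·3 + 1. Bump = 9. G_1 = 8.
G_1 = 8. HB_4(8) = 2·4. Bump = 10. G_2 = 9.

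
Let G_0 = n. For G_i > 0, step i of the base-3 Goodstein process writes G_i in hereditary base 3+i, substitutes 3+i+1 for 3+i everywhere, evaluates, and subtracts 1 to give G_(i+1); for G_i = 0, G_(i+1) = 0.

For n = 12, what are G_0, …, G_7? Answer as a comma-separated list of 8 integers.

12, 19, 27, 37, 49, 63, 69, 75

step 0: 12 = 3^2 + 3; sub 4 for 3: 4^2 + 4; = 20; G_1 = 20−1 = 19
step 1: 19 = 4^2 + 3; sub 5 for 4: 5^2 + 3; = 28; G_2 = 28−1 = 27
step 2: 27 = 5^2 + 2; sub 6 for 5: 6^2 + 2; = 38; G_3 = 38−1 = 37
step 3: 37 = 6^2 + 1; sub 7 for 6: 7^2 + 1; = 50; G_4 = 50−1 = 49
step 4: 49 = 7^2; sub 8 for 7: 8^2; = 64; G_5 = 64−1 = 63
step 5: 63 = 7·8 + 7; sub 9 for 8: 7·9 + 7; = 70; G_6 = 70−1 = 69
step 6: 69 = 7·9 + 6; sub 10 for 9: 7·10 + 6; = 76; G_7 = 76−1 = 75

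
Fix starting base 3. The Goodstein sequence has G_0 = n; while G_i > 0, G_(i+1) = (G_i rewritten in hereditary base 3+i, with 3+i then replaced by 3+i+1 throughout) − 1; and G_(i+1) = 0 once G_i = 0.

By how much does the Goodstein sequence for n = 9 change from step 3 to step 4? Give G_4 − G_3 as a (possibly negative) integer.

2

[0] 9 ≡ 3^2 (base 3). Lift 4: 16. −1: 15.
[1] 15 ≡ 3·4 + 3 (base 4). Lift 5: 18. −1: 17.
[2] 17 ≡ 3·5 + 2 (base 5). Lift 6: 20. −1: 19.
[3] 19 ≡ 3·6 + 1 (base 6). Lift 7: 22. −1: 21.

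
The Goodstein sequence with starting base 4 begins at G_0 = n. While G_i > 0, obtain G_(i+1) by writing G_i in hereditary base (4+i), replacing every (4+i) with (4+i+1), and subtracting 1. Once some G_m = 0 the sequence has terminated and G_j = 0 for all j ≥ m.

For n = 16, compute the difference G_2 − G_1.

G_0=16  [base 4] 4^2  →[4↦5]→  5^2 = 25  −1 ⇒ G_1=24
G_1=24  [base 5] 4·5 + 4  →[5↦6]→  4·6 + 4 = 28  −1 ⇒ G_2=27

3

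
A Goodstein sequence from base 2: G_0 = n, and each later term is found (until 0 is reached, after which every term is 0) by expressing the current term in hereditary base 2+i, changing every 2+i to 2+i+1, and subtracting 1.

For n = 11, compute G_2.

1027

base 2: 11 = 2^(2 + 1) + 2 + 1; at 3: 3^(3 + 1) + 3 + 1 = 85; next = 84
base 3: 84 = 3^(3 + 1) + 3; at 4: 4^(4 + 1) + 4 = 1028; next = 1027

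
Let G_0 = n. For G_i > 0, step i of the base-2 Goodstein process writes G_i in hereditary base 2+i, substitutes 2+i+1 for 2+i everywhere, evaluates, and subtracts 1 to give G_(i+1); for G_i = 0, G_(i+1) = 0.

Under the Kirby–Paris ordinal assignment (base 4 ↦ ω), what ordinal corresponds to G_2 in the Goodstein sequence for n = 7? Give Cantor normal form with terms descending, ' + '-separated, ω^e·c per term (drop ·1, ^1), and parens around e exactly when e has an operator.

7 —HB2→ 2^2 + 2 + 1 —bump→ 3^3 + 3 + 1 = 31 —(−1)→ 30
30 —HB3→ 3^3 + 3 —bump→ 4^4 + 4 = 260 —(−1)→ 259

ω^ω + 3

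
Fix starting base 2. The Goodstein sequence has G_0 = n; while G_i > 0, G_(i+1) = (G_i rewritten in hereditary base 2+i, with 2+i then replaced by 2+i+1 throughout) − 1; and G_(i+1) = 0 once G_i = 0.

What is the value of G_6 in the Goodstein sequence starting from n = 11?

134217727

[0] 11 ≡ 2^(2 + 1) + 2 + 1 (base 2). Lift 3: 85. −1: 84.
[1] 84 ≡ 3^(3 + 1) + 3 (base 3). Lift 4: 1028. −1: 1027.
[2] 1027 ≡ 4^(4 + 1) + 3 (base 4). Lift 5: 15628. −1: 15627.
[3] 15627 ≡ 5^(5 + 1) + 2 (base 5). Lift 6: 279938. −1: 279937.
[4] 279937 ≡ 6^(6 + 1) + 1 (base 6). Lift 7: 5764802. −1: 5764801.
[5] 5764801 ≡ 7^(7 + 1) (base 7). Lift 8: 134217728. −1: 134217727.
[6] 134217727 ≡ 7·8^8 + 7·8^7 + 7·8^6 + 7·8^5 + 7·8^4 + 7·8^3 + 7·8^2 + 7·8 + 7 (base 8). Lift 9: 2749609303. −1: 2749609302.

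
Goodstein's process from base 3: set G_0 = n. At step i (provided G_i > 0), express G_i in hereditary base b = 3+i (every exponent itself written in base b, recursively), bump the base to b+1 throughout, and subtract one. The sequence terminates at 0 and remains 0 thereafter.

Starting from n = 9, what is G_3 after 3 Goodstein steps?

[0] 9 ≡ 3^2 (base 3). Lift 4: 16. −1: 15.
[1] 15 ≡ 3·4 + 3 (base 4). Lift 5: 18. −1: 17.
[2] 17 ≡ 3·5 + 2 (base 5). Lift 6: 20. −1: 19.
[3] 19 ≡ 3·6 + 1 (base 6). Lift 7: 22. −1: 21.

19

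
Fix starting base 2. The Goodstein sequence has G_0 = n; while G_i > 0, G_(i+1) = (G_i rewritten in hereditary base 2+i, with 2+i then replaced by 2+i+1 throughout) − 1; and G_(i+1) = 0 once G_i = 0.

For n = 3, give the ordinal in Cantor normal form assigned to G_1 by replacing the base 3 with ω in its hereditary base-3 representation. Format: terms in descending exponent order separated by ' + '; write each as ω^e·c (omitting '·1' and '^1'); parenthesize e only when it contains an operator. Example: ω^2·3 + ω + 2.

ω

i=0: 3 = 2 + 1 (b=2); 2→3: 3 + 1 = 4; 4−1 = 3
i=1: 3 = 3 (b=3); 3→4: 4 = 4; 4−1 = 3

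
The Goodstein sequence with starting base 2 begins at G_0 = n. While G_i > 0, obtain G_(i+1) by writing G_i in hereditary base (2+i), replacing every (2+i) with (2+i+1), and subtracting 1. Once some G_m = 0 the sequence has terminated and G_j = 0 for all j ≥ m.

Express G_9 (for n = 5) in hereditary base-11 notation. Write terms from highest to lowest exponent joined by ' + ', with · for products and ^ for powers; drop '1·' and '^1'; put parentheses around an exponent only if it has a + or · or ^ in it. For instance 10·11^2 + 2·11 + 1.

[0] 5 ≡ 2^2 + 1 (base 2). Lift 3: 28. −1: 27.
[1] 27 ≡ 3^3 (base 3). Lift 4: 256. −1: 255.
[2] 255 ≡ 3·4^3 + 3·4^2 + 3·4 + 3 (base 4). Lift 5: 468. −1: 467.
[3] 467 ≡ 3·5^3 + 3·5^2 + 3·5 + 2 (base 5). Lift 6: 776. −1: 775.
[4] 775 ≡ 3·6^3 + 3·6^2 + 3·6 + 1 (base 6). Lift 7: 1198. −1: 1197.
[5] 1197 ≡ 3·7^3 + 3·7^2 + 3·7 (base 7). Lift 8: 1752. −1: 1751.
[6] 1751 ≡ 3·8^3 + 3·8^2 + 2·8 + 7 (base 8). Lift 9: 2455. −1: 2454.
[7] 2454 ≡ 3·9^3 + 3·9^2 + 2·9 + 6 (base 9). Lift 10: 3326. −1: 3325.
[8] 3325 ≡ 3·10^3 + 3·10^2 + 2·10 + 5 (base 10). Lift 11: 4383. −1: 4382.

3·11^3 + 3·11^2 + 2·11 + 4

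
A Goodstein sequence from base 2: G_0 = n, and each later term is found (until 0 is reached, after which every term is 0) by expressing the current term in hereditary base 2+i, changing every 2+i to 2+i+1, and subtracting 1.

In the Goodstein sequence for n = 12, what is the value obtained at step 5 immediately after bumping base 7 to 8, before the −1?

134217868

[0] 12 ≡ 2^(2 + 1) + 2^2 (base 2). Lift 3: 108. −1: 107.
[1] 107 ≡ 3^(3 + 1) + 2·3^2 + 2·3 + 2 (base 3). Lift 4: 1066. −1: 1065.
[2] 1065 ≡ 4^(4 + 1) + 2·4^2 + 2·4 + 1 (base 4). Lift 5: 15686. −1: 15685.
[3] 15685 ≡ 5^(5 + 1) + 2·5^2 + 2·5 (base 5). Lift 6: 280020. −1: 280019.
[4] 280019 ≡ 6^(6 + 1) + 2·6^2 + 6 + 5 (base 6). Lift 7: 5764911. −1: 5764910.
[5] 5764910 ≡ 7^(7 + 1) + 2·7^2 + 7 + 4 (base 7). Lift 8: 134217868. −1: 134217867.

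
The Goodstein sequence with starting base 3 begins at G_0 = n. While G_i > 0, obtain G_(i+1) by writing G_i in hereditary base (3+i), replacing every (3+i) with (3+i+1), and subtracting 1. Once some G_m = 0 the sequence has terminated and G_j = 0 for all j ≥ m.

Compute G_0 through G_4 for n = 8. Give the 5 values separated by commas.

8, 9, 10, 11, 11

(0) 8|_3 = 2·3 + 2 ↦ 2·4 + 2|_4 = 10 ⇒ 9
(1) 9|_4 = 2·4 + 1 ↦ 2·5 + 1|_5 = 11 ⇒ 10
(2) 10|_5 = 2·5 ↦ 2·6|_6 = 12 ⇒ 11
(3) 11|_6 = 6 + 5 ↦ 7 + 5|_7 = 12 ⇒ 11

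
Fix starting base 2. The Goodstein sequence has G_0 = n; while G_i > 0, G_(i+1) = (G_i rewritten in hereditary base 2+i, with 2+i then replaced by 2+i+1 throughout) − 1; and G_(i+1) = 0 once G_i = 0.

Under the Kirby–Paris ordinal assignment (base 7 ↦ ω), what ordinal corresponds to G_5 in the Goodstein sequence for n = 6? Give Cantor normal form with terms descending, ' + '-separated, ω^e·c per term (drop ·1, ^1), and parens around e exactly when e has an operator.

ω^5·5 + ω^4·5 + ω^3·5 + ω^2·5 + ω·5 + 4

6 —HB2→ 2^2 + 2 —bump→ 3^3 + 3 = 30 —(−1)→ 29
29 —HB3→ 3^3 + 2 —bump→ 4^4 + 2 = 258 —(−1)→ 257
257 —HB4→ 4^4 + 1 —bump→ 5^5 + 1 = 3126 —(−1)→ 3125
3125 —HB5→ 5^5 —bump→ 6^6 = 46656 —(−1)→ 46655
46655 —HB6→ 5·6^5 + 5·6^4 + 5·6^3 + 5·6^2 + 5·6 + 5 —bump→ 5·7^5 + 5·7^4 + 5·7^3 + 5·7^2 + 5·7 + 5 = 98040 —(−1)→ 98039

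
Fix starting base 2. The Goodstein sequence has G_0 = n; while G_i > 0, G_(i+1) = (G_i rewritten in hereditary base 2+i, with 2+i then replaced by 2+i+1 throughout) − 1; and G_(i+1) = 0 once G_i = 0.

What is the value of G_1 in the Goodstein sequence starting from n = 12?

107

base 2: 12 = 2^(2 + 1) + 2^2; at 3: 3^(3 + 1) + 3^3 = 108; next = 107
base 3: 107 = 3^(3 + 1) + 2·3^2 + 2·3 + 2; at 4: 4^(4 + 1) + 2·4^2 + 2·4 + 2 = 1066; next = 1065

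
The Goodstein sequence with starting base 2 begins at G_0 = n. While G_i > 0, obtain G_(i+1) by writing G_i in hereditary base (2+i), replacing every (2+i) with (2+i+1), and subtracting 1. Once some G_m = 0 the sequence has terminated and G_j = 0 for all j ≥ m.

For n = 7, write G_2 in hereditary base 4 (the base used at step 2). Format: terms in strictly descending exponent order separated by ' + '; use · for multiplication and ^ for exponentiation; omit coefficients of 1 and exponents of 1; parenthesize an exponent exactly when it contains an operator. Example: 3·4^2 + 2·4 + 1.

4^4 + 3

[0] 7 ≡ 2^2 + 2 + 1 (base 2). Lift 3: 31. −1: 30.
[1] 30 ≡ 3^3 + 3 (base 3). Lift 4: 260. −1: 259.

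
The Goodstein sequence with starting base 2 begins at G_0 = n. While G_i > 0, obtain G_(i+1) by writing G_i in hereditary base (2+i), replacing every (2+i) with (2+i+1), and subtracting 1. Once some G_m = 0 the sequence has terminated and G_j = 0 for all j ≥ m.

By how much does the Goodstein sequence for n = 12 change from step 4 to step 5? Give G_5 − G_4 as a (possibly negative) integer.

5484891

G_0=12  [base 2] 2^(2 + 1) + 2^2  →[2↦3]→  3^(3 + 1) + 3^3 = 108  −1 ⇒ G_1=107
G_1=107  [base 3] 3^(3 + 1) + 2·3^2 + 2·3 + 2  →[3↦4]→  4^(4 + 1) + 2·4^2 + 2·4 + 2 = 1066  −1 ⇒ G_2=1065
G_2=1065  [base 4] 4^(4 + 1) + 2·4^2 + 2·4 + 1  →[4↦5]→  5^(5 + 1) + 2·5^2 + 2·5 + 1 = 15686  −1 ⇒ G_3=15685
G_3=15685  [base 5] 5^(5 + 1) + 2·5^2 + 2·5  →[5↦6]→  6^(6 + 1) + 2·6^2 + 2·6 = 280020  −1 ⇒ G_4=280019
G_4=280019  [base 6] 6^(6 + 1) + 2·6^2 + 6 + 5  →[6↦7]→  7^(7 + 1) + 2·7^2 + 7 + 5 = 5764911  −1 ⇒ G_5=5764910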